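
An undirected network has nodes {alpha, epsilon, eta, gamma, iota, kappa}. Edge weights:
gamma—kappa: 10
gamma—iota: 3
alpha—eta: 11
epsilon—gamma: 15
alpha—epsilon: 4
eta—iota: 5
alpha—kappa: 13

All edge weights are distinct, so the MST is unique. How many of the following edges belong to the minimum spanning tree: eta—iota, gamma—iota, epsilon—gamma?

Sort edges by weight, then run Kruskal:
gamma—iota (3): add — endpoints in different components.
alpha—epsilon (4): add — endpoints in different components.
eta—iota (5): add — endpoints in different components.
gamma—kappa (10): add — endpoints in different components.
alpha—eta (11): add — endpoints in different components.
MST edge set: {gamma—iota, alpha—epsilon, eta—iota, gamma—kappa, alpha—eta}.
Of the listed edges, {eta—iota, gamma—iota} are in the MST → 2.

2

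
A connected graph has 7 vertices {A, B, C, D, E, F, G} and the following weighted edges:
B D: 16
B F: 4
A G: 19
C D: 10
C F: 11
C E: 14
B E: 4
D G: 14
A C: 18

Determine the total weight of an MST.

Prim's algorithm from F:
Step 1: frontier [B F 4, C F 11] → take B F (4); add B.
Step 2: frontier [B E 4, B D 16, C F 11] → take B E (4); add E.
Step 3: frontier [B D 16, C E 14, C F 11] → take C F (11); add C.
Step 4: frontier [B D 16, C D 10, A C 18] → take C D (10); add D.
Step 5: frontier [A C 18, D G 14] → take D G (14); add G.
Step 6: frontier [A C 18, A G 19] → take A C (18); add A.
MST edges: B F, B E, C F, C D, D G, A C; total weight 4+4+11+10+14+18 = 61.

61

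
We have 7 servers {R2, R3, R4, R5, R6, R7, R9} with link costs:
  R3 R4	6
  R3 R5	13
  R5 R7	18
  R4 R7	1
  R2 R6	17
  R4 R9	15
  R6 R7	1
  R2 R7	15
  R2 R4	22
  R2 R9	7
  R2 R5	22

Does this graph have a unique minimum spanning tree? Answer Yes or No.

No

Kruskal's algorithm — process edges by increasing weight (ties by edge label):
R4 R7 (1): add. Components now {R6} {R4,R7} {R5} {R2} {R9} {R3}
R6 R7 (1): add. Components now {R4,R6,R7} {R5} {R2} {R9} {R3}
R3 R4 (6): add. Components now {R3,R4,R6,R7} {R5} {R2} {R9}
R2 R9 (7): add. Components now {R3,R4,R6,R7} {R5} {R2,R9}
R3 R5 (13): add. Components now {R3,R4,R5,R6,R7} {R2,R9}
R2 R7 (15): add. Components now {R2,R3,R4,R5,R6,R7,R9}
Non-tree edge R4 R9 has weight 15, equal to the heaviest edge on its tree cycle — swapping gives another MST of the same weight. Not unique.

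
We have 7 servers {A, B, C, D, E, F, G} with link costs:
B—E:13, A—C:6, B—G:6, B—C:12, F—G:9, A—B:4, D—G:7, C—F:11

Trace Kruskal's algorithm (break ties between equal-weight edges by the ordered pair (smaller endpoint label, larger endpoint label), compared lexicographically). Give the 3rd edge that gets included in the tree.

B-G

Sort edges by weight, then run Kruskal:
A—B (4): add. Components now {A,B} {C} {D} {E} {F} {G}
A—C (6): add. Components now {A,B,C} {D} {E} {F} {G}
B—G (6): add. Components now {A,B,C,G} {D} {E} {F}
D—G (7): add. Components now {A,B,C,D,G} {E} {F}
F—G (9): add. Components now {A,B,C,D,F,G} {E}
C—F (11): skip — C and F already connected.
B—C (12): skip — B and C already connected.
B—E (13): add. Components now {A,B,C,D,E,F,G}
The 3rd edge added is B—G.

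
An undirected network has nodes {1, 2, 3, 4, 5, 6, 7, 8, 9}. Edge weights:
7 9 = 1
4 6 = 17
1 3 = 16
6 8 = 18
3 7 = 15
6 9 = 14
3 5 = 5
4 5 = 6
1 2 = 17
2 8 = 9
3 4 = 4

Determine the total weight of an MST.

81

Prim's algorithm from 4:
Step 1: cheapest edge leaving the tree is 3 4 (4); add 3.
Step 2: cheapest edge leaving the tree is 3 5 (5); add 5.
Step 3: cheapest edge leaving the tree is 3 7 (15); add 7.
Step 4: cheapest edge leaving the tree is 7 9 (1); add 9.
Step 5: cheapest edge leaving the tree is 6 9 (14); add 6.
Step 6: cheapest edge leaving the tree is 1 3 (16); add 1.
Step 7: cheapest edge leaving the tree is 1 2 (17); add 2.
Step 8: cheapest edge leaving the tree is 2 8 (9); add 8.
MST edges: 3 4, 3 5, 3 7, 7 9, 6 9, 1 3, 1 2, 2 8; total weight 4+5+15+1+14+16+17+9 = 81.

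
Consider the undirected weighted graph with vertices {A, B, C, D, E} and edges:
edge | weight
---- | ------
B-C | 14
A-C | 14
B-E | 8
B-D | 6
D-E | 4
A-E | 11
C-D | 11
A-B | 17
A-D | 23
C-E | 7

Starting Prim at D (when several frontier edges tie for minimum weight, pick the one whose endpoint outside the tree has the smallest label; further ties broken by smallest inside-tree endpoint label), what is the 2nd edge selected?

B-D

Grow the tree from D using Prim:
Step 1: frontier [D-E 4, B-D 6, C-D 11, A-D 23] → take D-E (4); add E.
Step 2: frontier [B-D 6, C-D 11, A-D 23, C-E 7, B-E 8, A-E 11] → take B-D (6); add B.
Step 3: frontier [B-C 14, A-B 17, C-D 11, A-D 23, C-E 7, A-E 11] → take C-E (7); add C.
Step 4: frontier [A-B 17, A-C 14, A-D 23, A-E 11] → take A-E (11); add A.
The 2nd edge added is B-D.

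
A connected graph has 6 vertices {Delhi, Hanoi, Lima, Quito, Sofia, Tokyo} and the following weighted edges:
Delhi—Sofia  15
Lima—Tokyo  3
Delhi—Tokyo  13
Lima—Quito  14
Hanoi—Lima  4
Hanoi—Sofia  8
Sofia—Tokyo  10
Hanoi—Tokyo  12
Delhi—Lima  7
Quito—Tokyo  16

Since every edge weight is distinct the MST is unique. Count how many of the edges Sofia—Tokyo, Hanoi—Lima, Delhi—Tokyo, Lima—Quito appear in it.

2

Kruskal: consider edges lightest-first.
Lima—Tokyo (3): add — endpoints in different components.
Hanoi—Lima (4): add — endpoints in different components.
Delhi—Lima (7): add — endpoints in different components.
Hanoi—Sofia (8): add — endpoints in different components.
Sofia—Tokyo (10): skip — Sofia and Tokyo already connected.
Hanoi—Tokyo (12): skip — Hanoi and Tokyo already connected.
Delhi—Tokyo (13): skip — Delhi and Tokyo already connected.
Lima—Quito (14): add — endpoints in different components.
MST edge set: {Lima—Tokyo, Hanoi—Lima, Delhi—Lima, Hanoi—Sofia, Lima—Quito}.
Of the listed edges, {Hanoi—Lima, Lima—Quito} are in the MST → 2.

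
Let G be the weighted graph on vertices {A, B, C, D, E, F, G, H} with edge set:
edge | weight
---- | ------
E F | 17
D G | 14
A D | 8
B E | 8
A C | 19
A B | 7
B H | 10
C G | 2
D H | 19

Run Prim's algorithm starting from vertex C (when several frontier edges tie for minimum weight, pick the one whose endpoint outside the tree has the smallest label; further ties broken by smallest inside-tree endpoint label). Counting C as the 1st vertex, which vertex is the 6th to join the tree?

Grow the tree from C using Prim:
Step 1: frontier [C G 2, A C 19] → take C G (2); add G.
Step 2: frontier [A C 19, D G 14] → take D G (14); add D.
Step 3: frontier [A C 19, A D 8, D H 19] → take A D (8); add A.
Step 4: frontier [A B 7, D H 19] → take A B (7); add B.
Step 5: frontier [B E 8, B H 10, D H 19] → take B E (8); add E.
Step 6: frontier [B H 10, D H 19, E F 17] → take B H (10); add H.
Step 7: frontier [E F 17] → take E F (17); add F.
Vertex order: C, G, D, A, B, E, H, F. The 6th vertex is E.

E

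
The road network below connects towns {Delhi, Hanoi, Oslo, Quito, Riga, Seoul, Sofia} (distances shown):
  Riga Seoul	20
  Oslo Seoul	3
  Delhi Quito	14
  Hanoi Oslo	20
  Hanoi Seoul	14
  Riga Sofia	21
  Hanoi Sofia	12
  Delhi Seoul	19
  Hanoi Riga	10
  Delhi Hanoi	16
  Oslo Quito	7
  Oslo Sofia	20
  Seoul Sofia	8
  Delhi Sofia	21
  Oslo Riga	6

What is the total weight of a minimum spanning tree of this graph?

Kruskal's algorithm — process edges by increasing weight (ties by edge label):
Oslo Seoul (3): add — endpoints in different components.
Oslo Riga (6): add — endpoints in different components.
Oslo Quito (7): add — endpoints in different components.
Seoul Sofia (8): add — endpoints in different components.
Hanoi Riga (10): add — endpoints in different components.
Hanoi Sofia (12): skip — Sofia and Hanoi already connected.
Delhi Quito (14): add — endpoints in different components.
MST edges: Oslo Seoul, Oslo Riga, Oslo Quito, Seoul Sofia, Hanoi Riga, Delhi Quito; total weight 3+6+7+8+10+14 = 48.

48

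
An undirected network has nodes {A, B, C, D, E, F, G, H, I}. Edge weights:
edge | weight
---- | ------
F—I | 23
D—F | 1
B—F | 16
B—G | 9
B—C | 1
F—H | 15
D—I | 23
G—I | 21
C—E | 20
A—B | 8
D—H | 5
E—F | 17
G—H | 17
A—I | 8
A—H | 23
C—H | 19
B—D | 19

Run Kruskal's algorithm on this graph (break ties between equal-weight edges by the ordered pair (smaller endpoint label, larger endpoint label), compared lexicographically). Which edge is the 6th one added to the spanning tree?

B-G

Sort edges by weight, then run Kruskal:
B—C (1): add — endpoints in different components.
D—F (1): add — endpoints in different components.
D—H (5): add — endpoints in different components.
A—B (8): add — endpoints in different components.
A—I (8): add — endpoints in different components.
B—G (9): add — endpoints in different components.
F—H (15): skip — F and H already connected.
B—F (16): add — endpoints in different components.
E—F (17): add — endpoints in different components.
The 6th edge added is B—G.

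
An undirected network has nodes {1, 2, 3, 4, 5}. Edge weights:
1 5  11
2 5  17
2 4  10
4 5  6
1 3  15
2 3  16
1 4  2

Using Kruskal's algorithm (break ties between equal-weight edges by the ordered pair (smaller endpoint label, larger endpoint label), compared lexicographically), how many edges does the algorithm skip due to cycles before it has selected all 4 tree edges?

Sort edges by weight, then run Kruskal:
1 4 (2): add — endpoints in different components.
4 5 (6): add — endpoints in different components.
2 4 (10): add — endpoints in different components.
1 5 (11): skip — 1 and 5 already connected.
1 3 (15): add — endpoints in different components.
Edges rejected before the tree was complete: 1.

1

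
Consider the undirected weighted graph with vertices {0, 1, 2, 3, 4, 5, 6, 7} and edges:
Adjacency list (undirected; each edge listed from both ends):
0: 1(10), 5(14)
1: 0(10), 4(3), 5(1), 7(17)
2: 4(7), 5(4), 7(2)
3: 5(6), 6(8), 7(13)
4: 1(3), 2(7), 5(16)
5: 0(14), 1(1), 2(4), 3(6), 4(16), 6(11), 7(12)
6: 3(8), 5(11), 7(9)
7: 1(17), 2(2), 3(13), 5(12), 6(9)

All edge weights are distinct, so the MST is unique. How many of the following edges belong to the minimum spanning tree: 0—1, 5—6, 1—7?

Kruskal's algorithm — process edges by increasing weight (ties by edge label):
1—5 (1): add — endpoints in different components.
2—7 (2): add — endpoints in different components.
1—4 (3): add — endpoints in different components.
2—5 (4): add — endpoints in different components.
3—5 (6): add — endpoints in different components.
2—4 (7): skip — 2 and 4 already connected.
3—6 (8): add — endpoints in different components.
6—7 (9): skip — 6 and 7 already connected.
0—1 (10): add — endpoints in different components.
MST edge set: {1—5, 2—7, 1—4, 2—5, 3—5, 3—6, 0—1}.
Of the listed edges, {0—1} are in the MST → 1.

1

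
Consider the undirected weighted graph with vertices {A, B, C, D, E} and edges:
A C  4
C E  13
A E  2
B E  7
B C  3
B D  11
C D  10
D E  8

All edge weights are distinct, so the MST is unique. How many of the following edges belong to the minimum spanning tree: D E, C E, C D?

Kruskal's algorithm — process edges by increasing weight (ties by edge label):
A E (2): add. Components now {A,E} {B} {C} {D}
B C (3): add. Components now {A,E} {B,C} {D}
A C (4): add. Components now {A,B,C,E} {D}
B E (7): skip — B and E already connected.
D E (8): add. Components now {A,B,C,D,E}
MST edge set: {A E, B C, A C, D E}.
Of the listed edges, {D E} are in the MST → 1.

1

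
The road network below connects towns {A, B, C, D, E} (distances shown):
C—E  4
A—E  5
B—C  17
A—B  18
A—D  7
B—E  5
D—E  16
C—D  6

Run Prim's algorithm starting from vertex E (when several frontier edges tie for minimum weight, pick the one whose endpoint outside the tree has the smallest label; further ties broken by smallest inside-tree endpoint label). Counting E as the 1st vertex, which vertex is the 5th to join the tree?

Prim's algorithm from E:
Step 1: frontier [C—E 4, A—E 5, B—E 5, D—E 16] → take C—E (4); add C.
Step 2: frontier [C—D 6, B—C 17, A—E 5, B—E 5, D—E 16] → take A—E (5); add A.
Step 3: frontier [A—D 7, A—B 18, C—D 6, B—C 17, B—E 5, D—E 16] → take B—E (5); add B.
Step 4: frontier [A—D 7, C—D 6, D—E 16] → take C—D (6); add D.
Vertex order: E, C, A, B, D. The 5th vertex is D.

D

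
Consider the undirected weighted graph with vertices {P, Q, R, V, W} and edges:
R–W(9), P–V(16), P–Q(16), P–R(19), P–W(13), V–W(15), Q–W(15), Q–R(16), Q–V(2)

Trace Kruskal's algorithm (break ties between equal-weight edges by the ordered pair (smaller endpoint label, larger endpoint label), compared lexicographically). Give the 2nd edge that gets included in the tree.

R-W

Kruskal's algorithm — process edges by increasing weight (ties by edge label):
Q–V (2): add — endpoints in different components.
R–W (9): add — endpoints in different components.
P–W (13): add — endpoints in different components.
Q–W (15): add — endpoints in different components.
The 2nd edge added is R–W.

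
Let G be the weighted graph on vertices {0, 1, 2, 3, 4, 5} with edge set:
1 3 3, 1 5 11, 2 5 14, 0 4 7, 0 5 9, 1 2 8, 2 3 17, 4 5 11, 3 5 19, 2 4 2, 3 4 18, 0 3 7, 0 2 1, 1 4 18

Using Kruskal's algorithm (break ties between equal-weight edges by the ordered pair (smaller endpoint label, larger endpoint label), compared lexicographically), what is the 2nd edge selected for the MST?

Kruskal's algorithm — process edges by increasing weight (ties by edge label):
0 2 (1): add — endpoints in different components.
2 4 (2): add — endpoints in different components.
1 3 (3): add — endpoints in different components.
0 3 (7): add — endpoints in different components.
0 4 (7): skip — 0 and 4 already connected.
1 2 (8): skip — 1 and 2 already connected.
0 5 (9): add — endpoints in different components.
The 2nd edge added is 2 4.

2-4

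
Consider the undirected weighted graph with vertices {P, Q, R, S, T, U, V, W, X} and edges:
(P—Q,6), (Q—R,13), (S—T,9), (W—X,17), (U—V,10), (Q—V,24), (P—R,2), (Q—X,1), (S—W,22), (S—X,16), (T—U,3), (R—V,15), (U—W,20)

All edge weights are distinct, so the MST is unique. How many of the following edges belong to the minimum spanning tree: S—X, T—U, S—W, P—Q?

2

Sort edges by weight, then run Kruskal:
Q—X (1): add — endpoints in different components.
P—R (2): add — endpoints in different components.
T—U (3): add — endpoints in different components.
P—Q (6): add — endpoints in different components.
S—T (9): add — endpoints in different components.
U—V (10): add — endpoints in different components.
Q—R (13): skip — R and Q already connected.
R—V (15): add — endpoints in different components.
S—X (16): skip — S and X already connected.
W—X (17): add — endpoints in different components.
MST edge set: {Q—X, P—R, T—U, P—Q, S—T, U—V, R—V, W—X}.
Of the listed edges, {T—U, P—Q} are in the MST → 2.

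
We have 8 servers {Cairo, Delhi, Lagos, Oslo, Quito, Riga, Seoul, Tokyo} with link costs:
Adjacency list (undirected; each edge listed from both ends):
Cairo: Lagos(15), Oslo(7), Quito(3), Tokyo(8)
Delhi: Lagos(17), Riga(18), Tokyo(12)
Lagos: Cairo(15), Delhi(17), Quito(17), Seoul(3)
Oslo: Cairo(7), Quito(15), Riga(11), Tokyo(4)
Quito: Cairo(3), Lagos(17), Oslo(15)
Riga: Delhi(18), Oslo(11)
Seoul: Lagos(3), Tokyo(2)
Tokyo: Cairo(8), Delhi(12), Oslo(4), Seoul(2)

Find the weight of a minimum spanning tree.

42

Sort edges by weight, then run Kruskal:
Seoul—Tokyo (2): add — endpoints in different components.
Cairo—Quito (3): add — endpoints in different components.
Lagos—Seoul (3): add — endpoints in different components.
Oslo—Tokyo (4): add — endpoints in different components.
Cairo—Oslo (7): add — endpoints in different components.
Cairo—Tokyo (8): skip — Cairo and Tokyo already connected.
Oslo—Riga (11): add — endpoints in different components.
Delhi—Tokyo (12): add — endpoints in different components.
MST edges: Seoul—Tokyo, Cairo—Quito, Lagos—Seoul, Oslo—Tokyo, Cairo—Oslo, Oslo—Riga, Delhi—Tokyo; total weight 2+3+3+4+7+11+12 = 42.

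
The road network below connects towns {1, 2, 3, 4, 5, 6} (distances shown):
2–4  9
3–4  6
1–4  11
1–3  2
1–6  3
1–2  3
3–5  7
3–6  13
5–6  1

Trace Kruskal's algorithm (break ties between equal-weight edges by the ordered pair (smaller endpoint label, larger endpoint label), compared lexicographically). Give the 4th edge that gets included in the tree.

Kruskal's algorithm — process edges by increasing weight (ties by edge label):
5–6 (1): add. Components now {1} {2} {3} {4} {5,6}
1–3 (2): add. Components now {1,3} {2} {4} {5,6}
1–2 (3): add. Components now {1,2,3} {4} {5,6}
1–6 (3): add. Components now {1,2,3,5,6} {4}
3–4 (6): add. Components now {1,2,3,4,5,6}
The 4th edge added is 1–6.

1-6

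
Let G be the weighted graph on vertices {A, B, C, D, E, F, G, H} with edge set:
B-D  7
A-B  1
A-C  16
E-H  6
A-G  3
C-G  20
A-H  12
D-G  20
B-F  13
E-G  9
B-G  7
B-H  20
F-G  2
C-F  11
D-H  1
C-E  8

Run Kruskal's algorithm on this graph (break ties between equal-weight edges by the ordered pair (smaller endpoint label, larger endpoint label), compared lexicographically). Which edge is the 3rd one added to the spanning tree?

Kruskal's algorithm — process edges by increasing weight (ties by edge label):
A-B (1): add — endpoints in different components.
D-H (1): add — endpoints in different components.
F-G (2): add — endpoints in different components.
A-G (3): add — endpoints in different components.
E-H (6): add — endpoints in different components.
B-D (7): add — endpoints in different components.
B-G (7): skip — B and G already connected.
C-E (8): add — endpoints in different components.
The 3rd edge added is F-G.

F-G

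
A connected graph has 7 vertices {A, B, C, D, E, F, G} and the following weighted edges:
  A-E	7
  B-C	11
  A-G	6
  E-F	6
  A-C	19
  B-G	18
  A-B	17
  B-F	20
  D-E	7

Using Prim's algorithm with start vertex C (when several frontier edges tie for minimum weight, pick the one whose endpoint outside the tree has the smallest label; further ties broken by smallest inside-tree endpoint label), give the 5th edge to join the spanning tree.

Prim, starting at C.
Step 1: cheapest edge leaving the tree is B-C (11); add B.
Step 2: cheapest edge leaving the tree is A-B (17); add A.
Step 3: cheapest edge leaving the tree is A-G (6); add G.
Step 4: cheapest edge leaving the tree is A-E (7); add E.
Step 5: cheapest edge leaving the tree is E-F (6); add F.
Step 6: cheapest edge leaving the tree is D-E (7); add D.
The 5th edge added is E-F.

E-F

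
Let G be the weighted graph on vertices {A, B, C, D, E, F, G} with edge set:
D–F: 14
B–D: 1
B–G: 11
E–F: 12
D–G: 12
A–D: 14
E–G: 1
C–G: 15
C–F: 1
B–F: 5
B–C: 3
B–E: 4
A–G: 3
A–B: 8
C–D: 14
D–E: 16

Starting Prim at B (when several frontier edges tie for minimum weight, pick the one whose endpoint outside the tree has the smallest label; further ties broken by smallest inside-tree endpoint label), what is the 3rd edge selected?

C-F

Prim's algorithm from B:
Step 1: cheapest edge leaving the tree is B–D (1); add D.
Step 2: cheapest edge leaving the tree is B–C (3); add C.
Step 3: cheapest edge leaving the tree is C–F (1); add F.
Step 4: cheapest edge leaving the tree is B–E (4); add E.
Step 5: cheapest edge leaving the tree is E–G (1); add G.
Step 6: cheapest edge leaving the tree is A–G (3); add A.
The 3rd edge added is C–F.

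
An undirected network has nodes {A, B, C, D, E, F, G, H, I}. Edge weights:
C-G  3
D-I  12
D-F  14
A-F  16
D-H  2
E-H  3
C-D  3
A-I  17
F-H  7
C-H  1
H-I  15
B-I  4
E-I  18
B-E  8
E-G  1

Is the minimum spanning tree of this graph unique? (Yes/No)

Sort edges by weight, then run Kruskal:
C-H (1): add — endpoints in different components.
E-G (1): add — endpoints in different components.
D-H (2): add — endpoints in different components.
C-D (3): skip — C and D already connected.
C-G (3): add — endpoints in different components.
E-H (3): skip — E and H already connected.
B-I (4): add — endpoints in different components.
F-H (7): add — endpoints in different components.
B-E (8): add — endpoints in different components.
D-I (12): skip — D and I already connected.
D-F (14): skip — D and F already connected.
H-I (15): skip — H and I already connected.
A-F (16): add — endpoints in different components.
Non-tree edge E-H has weight 3, equal to the heaviest edge on its tree cycle — swapping gives another MST of the same weight. Not unique.

No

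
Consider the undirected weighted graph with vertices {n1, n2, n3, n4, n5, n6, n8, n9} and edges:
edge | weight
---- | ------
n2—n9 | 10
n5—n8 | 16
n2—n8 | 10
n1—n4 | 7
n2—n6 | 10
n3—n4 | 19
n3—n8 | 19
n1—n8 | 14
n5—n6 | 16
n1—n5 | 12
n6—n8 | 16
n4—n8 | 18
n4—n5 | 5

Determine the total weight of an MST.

Grow the tree from n9 using Prim:
Step 1: cheapest edge leaving the tree is n2—n9 (10); add n2.
Step 2: cheapest edge leaving the tree is n2—n6 (10); add n6.
Step 3: cheapest edge leaving the tree is n2—n8 (10); add n8.
Step 4: cheapest edge leaving the tree is n1—n8 (14); add n1.
Step 5: cheapest edge leaving the tree is n1—n4 (7); add n4.
Step 6: cheapest edge leaving the tree is n4—n5 (5); add n5.
Step 7: cheapest edge leaving the tree is n3—n4 (19); add n3.
MST edges: n2—n9, n2—n6, n2—n8, n1—n8, n1—n4, n4—n5, n3—n4; total weight 10+10+10+14+7+5+19 = 75.

75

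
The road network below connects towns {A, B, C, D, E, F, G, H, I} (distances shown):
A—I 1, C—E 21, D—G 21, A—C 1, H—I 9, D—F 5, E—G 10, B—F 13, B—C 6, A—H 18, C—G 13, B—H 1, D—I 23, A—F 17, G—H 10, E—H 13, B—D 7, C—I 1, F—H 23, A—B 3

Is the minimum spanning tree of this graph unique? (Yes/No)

Kruskal's algorithm — process edges by increasing weight (ties by edge label):
A—C (1): add — endpoints in different components.
A—I (1): add — endpoints in different components.
B—H (1): add — endpoints in different components.
C—I (1): skip — C and I already connected.
A—B (3): add — endpoints in different components.
D—F (5): add — endpoints in different components.
B—C (6): skip — B and C already connected.
B—D (7): add — endpoints in different components.
H—I (9): skip — H and I already connected.
E—G (10): add — endpoints in different components.
G—H (10): add — endpoints in different components.
Non-tree edge C—I has weight 1, equal to the heaviest edge on its tree cycle — swapping gives another MST of the same weight. Not unique.

No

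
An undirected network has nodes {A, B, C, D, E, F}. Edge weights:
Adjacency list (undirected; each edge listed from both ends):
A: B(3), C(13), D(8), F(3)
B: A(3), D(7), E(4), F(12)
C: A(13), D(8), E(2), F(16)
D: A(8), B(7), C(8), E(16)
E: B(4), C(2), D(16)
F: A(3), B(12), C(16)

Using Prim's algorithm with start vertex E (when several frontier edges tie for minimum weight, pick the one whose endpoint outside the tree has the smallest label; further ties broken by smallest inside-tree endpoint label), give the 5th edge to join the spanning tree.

B-D

Grow the tree from E using Prim:
Step 1: frontier [C—E 2, B—E 4, D—E 16] → take C—E (2); add C.
Step 2: frontier [C—D 8, A—C 13, C—F 16, B—E 4, D—E 16] → take B—E (4); add B.
Step 3: frontier [A—B 3, B—D 7, B—F 12, C—D 8, A—C 13, C—F 16, D—E 16] → take A—B (3); add A.
Step 4: frontier [A—F 3, A—D 8, B—D 7, B—F 12, C—D 8, C—F 16, D—E 16] → take A—F (3); add F.
Step 5: frontier [A—D 8, B—D 7, C—D 8, D—E 16] → take B—D (7); add D.
The 5th edge added is B—D.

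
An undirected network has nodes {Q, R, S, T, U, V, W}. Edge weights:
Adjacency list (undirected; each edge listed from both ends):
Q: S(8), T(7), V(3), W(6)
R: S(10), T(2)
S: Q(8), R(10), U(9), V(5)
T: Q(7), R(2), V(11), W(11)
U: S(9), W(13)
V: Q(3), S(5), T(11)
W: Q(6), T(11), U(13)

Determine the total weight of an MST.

32

Sort edges by weight, then run Kruskal:
R—T (2): add — endpoints in different components.
Q—V (3): add — endpoints in different components.
S—V (5): add — endpoints in different components.
Q—W (6): add — endpoints in different components.
Q—T (7): add — endpoints in different components.
Q—S (8): skip — S and Q already connected.
S—U (9): add — endpoints in different components.
MST edges: R—T, Q—V, S—V, Q—W, Q—T, S—U; total weight 2+3+5+6+7+9 = 32.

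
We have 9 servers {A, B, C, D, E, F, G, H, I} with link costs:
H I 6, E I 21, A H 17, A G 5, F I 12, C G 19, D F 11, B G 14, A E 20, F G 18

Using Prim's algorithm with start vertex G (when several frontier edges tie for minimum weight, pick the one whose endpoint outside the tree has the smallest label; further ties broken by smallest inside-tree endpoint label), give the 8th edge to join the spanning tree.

A-E

Prim, starting at G.
Step 1: cheapest edge leaving the tree is A G (5); add A.
Step 2: cheapest edge leaving the tree is B G (14); add B.
Step 3: cheapest edge leaving the tree is A H (17); add H.
Step 4: cheapest edge leaving the tree is H I (6); add I.
Step 5: cheapest edge leaving the tree is F I (12); add F.
Step 6: cheapest edge leaving the tree is D F (11); add D.
Step 7: cheapest edge leaving the tree is C G (19); add C.
Step 8: cheapest edge leaving the tree is A E (20); add E.
The 8th edge added is A E.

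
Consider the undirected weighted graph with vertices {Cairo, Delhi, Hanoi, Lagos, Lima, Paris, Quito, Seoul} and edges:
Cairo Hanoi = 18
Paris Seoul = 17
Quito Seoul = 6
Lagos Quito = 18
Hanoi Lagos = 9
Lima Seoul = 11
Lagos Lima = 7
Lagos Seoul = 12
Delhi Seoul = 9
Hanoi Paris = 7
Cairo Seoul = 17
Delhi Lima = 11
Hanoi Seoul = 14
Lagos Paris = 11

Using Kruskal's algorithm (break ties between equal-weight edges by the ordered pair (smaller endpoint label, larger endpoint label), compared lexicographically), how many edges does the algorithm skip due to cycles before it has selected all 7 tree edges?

Sort edges by weight, then run Kruskal:
Quito Seoul (6): add — endpoints in different components.
Hanoi Paris (7): add — endpoints in different components.
Lagos Lima (7): add — endpoints in different components.
Delhi Seoul (9): add — endpoints in different components.
Hanoi Lagos (9): add — endpoints in different components.
Delhi Lima (11): add — endpoints in different components.
Lagos Paris (11): skip — Lagos and Paris already connected.
Lima Seoul (11): skip — Lima and Seoul already connected.
Lagos Seoul (12): skip — Lagos and Seoul already connected.
Hanoi Seoul (14): skip — Seoul and Hanoi already connected.
Cairo Seoul (17): add — endpoints in different components.
Edges rejected before the tree was complete: 4.

4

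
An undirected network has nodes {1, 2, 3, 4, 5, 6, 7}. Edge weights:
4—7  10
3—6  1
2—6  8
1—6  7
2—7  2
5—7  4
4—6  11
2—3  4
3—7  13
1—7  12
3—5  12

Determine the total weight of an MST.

28

Kruskal's algorithm — process edges by increasing weight (ties by edge label):
3—6 (1): add — endpoints in different components.
2—7 (2): add — endpoints in different components.
2—3 (4): add — endpoints in different components.
5—7 (4): add — endpoints in different components.
1—6 (7): add — endpoints in different components.
2—6 (8): skip — 2 and 6 already connected.
4—7 (10): add — endpoints in different components.
MST edges: 3—6, 2—7, 2—3, 5—7, 1—6, 4—7; total weight 1+2+4+4+7+10 = 28.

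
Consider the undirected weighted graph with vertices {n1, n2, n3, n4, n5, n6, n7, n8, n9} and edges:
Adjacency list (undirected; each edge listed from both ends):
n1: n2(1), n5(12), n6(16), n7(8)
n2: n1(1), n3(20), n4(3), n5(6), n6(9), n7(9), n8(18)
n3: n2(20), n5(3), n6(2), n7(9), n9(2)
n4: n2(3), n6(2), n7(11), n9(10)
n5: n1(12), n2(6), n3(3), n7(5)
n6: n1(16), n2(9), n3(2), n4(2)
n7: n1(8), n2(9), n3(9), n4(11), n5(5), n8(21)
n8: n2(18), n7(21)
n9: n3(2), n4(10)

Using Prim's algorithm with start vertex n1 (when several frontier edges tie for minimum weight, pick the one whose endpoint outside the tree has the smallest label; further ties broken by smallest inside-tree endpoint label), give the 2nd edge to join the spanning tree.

n2-n4

Grow the tree from n1 using Prim:
Step 1: cheapest edge leaving the tree is n1 n2 (1); add n2.
Step 2: cheapest edge leaving the tree is n2 n4 (3); add n4.
Step 3: cheapest edge leaving the tree is n4 n6 (2); add n6.
Step 4: cheapest edge leaving the tree is n3 n6 (2); add n3.
Step 5: cheapest edge leaving the tree is n3 n9 (2); add n9.
Step 6: cheapest edge leaving the tree is n3 n5 (3); add n5.
Step 7: cheapest edge leaving the tree is n5 n7 (5); add n7.
Step 8: cheapest edge leaving the tree is n2 n8 (18); add n8.
The 2nd edge added is n2 n4.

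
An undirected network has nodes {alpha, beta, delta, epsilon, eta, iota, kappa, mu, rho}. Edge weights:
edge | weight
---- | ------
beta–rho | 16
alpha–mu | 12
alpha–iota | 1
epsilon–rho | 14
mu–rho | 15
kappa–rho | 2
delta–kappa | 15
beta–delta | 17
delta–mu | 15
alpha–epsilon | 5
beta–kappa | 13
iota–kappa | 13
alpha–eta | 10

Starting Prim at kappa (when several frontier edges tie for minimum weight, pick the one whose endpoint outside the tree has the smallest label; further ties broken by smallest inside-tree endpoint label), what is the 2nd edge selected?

beta-kappa

Grow the tree from kappa using Prim:
Step 1: frontier [kappa–rho 2, beta–kappa 13, iota–kappa 13, delta–kappa 15] → take kappa–rho (2); add rho.
Step 2: frontier [beta–kappa 13, iota–kappa 13, delta–kappa 15, epsilon–rho 14, mu–rho 15, beta–rho 16] → take beta–kappa (13); add beta.
Step 3: frontier [beta–delta 17, iota–kappa 13, delta–kappa 15, epsilon–rho 14, mu–rho 15] → take iota–kappa (13); add iota.
Step 4: frontier [beta–delta 17, alpha–iota 1, delta–kappa 15, epsilon–rho 14, mu–rho 15] → take alpha–iota (1); add alpha.
Step 5: frontier [alpha–epsilon 5, alpha–eta 10, alpha–mu 12, beta–delta 17, delta–kappa 15, epsilon–rho 14, mu–rho 15] → take alpha–epsilon (5); add epsilon.
Step 6: frontier [alpha–eta 10, alpha–mu 12, beta–delta 17, delta–kappa 15, mu–rho 15] → take alpha–eta (10); add eta.
Step 7: frontier [alpha–mu 12, beta–delta 17, delta–kappa 15, mu–rho 15] → take alpha–mu (12); add mu.
Step 8: frontier [beta–delta 17, delta–kappa 15, delta–mu 15] → take delta–kappa (15); add delta.
The 2nd edge added is beta–kappa.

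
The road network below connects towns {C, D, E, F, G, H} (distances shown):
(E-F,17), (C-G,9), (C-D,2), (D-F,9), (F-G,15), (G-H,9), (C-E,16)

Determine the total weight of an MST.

45

Kruskal's algorithm — process edges by increasing weight (ties by edge label):
C-D (2): add — endpoints in different components.
C-G (9): add — endpoints in different components.
D-F (9): add — endpoints in different components.
G-H (9): add — endpoints in different components.
F-G (15): skip — F and G already connected.
C-E (16): add — endpoints in different components.
MST edges: C-D, C-G, D-F, G-H, C-E; total weight 2+9+9+9+16 = 45.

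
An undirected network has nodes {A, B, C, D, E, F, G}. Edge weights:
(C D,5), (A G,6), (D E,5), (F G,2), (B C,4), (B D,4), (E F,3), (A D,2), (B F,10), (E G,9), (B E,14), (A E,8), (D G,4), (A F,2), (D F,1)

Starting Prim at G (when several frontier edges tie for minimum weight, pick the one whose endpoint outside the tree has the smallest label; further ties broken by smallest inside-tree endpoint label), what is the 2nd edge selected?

D-F

Grow the tree from G using Prim:
Step 1: cheapest edge leaving the tree is F G (2); add F.
Step 2: cheapest edge leaving the tree is D F (1); add D.
Step 3: cheapest edge leaving the tree is A D (2); add A.
Step 4: cheapest edge leaving the tree is E F (3); add E.
Step 5: cheapest edge leaving the tree is B D (4); add B.
Step 6: cheapest edge leaving the tree is B C (4); add C.
The 2nd edge added is D F.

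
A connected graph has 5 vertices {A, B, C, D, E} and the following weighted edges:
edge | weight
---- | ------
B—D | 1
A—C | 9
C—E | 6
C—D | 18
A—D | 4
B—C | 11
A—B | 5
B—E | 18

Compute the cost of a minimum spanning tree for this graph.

Sort edges by weight, then run Kruskal:
B—D (1): add — endpoints in different components.
A—D (4): add — endpoints in different components.
A—B (5): skip — A and B already connected.
C—E (6): add — endpoints in different components.
A—C (9): add — endpoints in different components.
MST edges: B—D, A—D, C—E, A—C; total weight 1+4+6+9 = 20.

20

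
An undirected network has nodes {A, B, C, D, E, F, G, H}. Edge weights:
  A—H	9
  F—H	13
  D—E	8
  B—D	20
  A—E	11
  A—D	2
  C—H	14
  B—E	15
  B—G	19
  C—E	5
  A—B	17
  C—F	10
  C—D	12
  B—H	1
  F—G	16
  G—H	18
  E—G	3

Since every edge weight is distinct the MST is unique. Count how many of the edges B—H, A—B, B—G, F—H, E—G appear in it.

2

Kruskal: consider edges lightest-first.
B—H (1): add — endpoints in different components.
A—D (2): add — endpoints in different components.
E—G (3): add — endpoints in different components.
C—E (5): add — endpoints in different components.
D—E (8): add — endpoints in different components.
A—H (9): add — endpoints in different components.
C—F (10): add — endpoints in different components.
MST edge set: {B—H, A—D, E—G, C—E, D—E, A—H, C—F}.
Of the listed edges, {B—H, E—G} are in the MST → 2.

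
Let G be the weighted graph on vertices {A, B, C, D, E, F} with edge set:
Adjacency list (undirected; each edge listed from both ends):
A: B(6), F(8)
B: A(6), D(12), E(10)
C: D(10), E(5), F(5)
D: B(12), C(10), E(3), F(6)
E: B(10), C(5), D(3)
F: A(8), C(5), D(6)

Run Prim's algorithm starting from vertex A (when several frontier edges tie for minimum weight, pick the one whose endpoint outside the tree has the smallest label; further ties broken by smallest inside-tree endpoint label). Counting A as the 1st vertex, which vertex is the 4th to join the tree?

C

Prim, starting at A.
Step 1: frontier [A-B 6, A-F 8] → take A-B (6); add B.
Step 2: frontier [A-F 8, B-E 10, B-D 12] → take A-F (8); add F.
Step 3: frontier [B-E 10, B-D 12, C-F 5, D-F 6] → take C-F (5); add C.
Step 4: frontier [B-E 10, B-D 12, C-E 5, C-D 10, D-F 6] → take C-E (5); add E.
Step 5: frontier [B-D 12, C-D 10, D-E 3, D-F 6] → take D-E (3); add D.
Vertex order: A, B, F, C, E, D. The 4th vertex is C.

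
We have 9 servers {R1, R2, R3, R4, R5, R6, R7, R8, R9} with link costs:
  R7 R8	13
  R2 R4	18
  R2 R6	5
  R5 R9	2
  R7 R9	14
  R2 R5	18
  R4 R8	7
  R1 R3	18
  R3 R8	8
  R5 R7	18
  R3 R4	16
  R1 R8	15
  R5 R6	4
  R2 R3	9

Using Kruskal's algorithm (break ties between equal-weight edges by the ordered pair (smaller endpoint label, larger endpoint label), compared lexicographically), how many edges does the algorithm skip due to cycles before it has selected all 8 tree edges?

Kruskal's algorithm — process edges by increasing weight (ties by edge label):
R5 R9 (2): add — endpoints in different components.
R5 R6 (4): add — endpoints in different components.
R2 R6 (5): add — endpoints in different components.
R4 R8 (7): add — endpoints in different components.
R3 R8 (8): add — endpoints in different components.
R2 R3 (9): add — endpoints in different components.
R7 R8 (13): add — endpoints in different components.
R7 R9 (14): skip — R7 and R9 already connected.
R1 R8 (15): add — endpoints in different components.
Edges rejected before the tree was complete: 1.

1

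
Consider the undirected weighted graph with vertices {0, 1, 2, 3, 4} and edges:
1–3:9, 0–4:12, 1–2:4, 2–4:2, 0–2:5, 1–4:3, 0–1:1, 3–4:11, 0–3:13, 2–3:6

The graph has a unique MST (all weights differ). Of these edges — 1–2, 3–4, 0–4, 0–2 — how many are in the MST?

Kruskal's algorithm — process edges by increasing weight (ties by edge label):
0–1 (1): add. Components now {0,1} {2} {3} {4}
2–4 (2): add. Components now {0,1} {2,4} {3}
1–4 (3): add. Components now {0,1,2,4} {3}
1–2 (4): skip — 1 and 2 already connected.
0–2 (5): skip — 0 and 2 already connected.
2–3 (6): add. Components now {0,1,2,3,4}
MST edge set: {0–1, 2–4, 1–4, 2–3}.
Of the listed edges, {} are in the MST → 0.

0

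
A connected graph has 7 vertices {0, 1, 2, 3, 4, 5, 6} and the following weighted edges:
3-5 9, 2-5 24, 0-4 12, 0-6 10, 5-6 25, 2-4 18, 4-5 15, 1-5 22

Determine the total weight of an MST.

Prim, starting at 3.
Step 1: cheapest edge leaving the tree is 3-5 (9); add 5.
Step 2: cheapest edge leaving the tree is 4-5 (15); add 4.
Step 3: cheapest edge leaving the tree is 0-4 (12); add 0.
Step 4: cheapest edge leaving the tree is 0-6 (10); add 6.
Step 5: cheapest edge leaving the tree is 2-4 (18); add 2.
Step 6: cheapest edge leaving the tree is 1-5 (22); add 1.
MST edges: 3-5, 4-5, 0-4, 0-6, 2-4, 1-5; total weight 9+15+12+10+18+22 = 86.

86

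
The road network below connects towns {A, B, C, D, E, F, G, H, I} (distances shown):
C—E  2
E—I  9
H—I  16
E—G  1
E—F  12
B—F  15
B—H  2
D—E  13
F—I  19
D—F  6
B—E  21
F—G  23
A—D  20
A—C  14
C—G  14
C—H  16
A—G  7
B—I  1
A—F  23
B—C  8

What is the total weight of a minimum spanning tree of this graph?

Kruskal's algorithm — process edges by increasing weight (ties by edge label):
B—I (1): add — endpoints in different components.
E—G (1): add — endpoints in different components.
B—H (2): add — endpoints in different components.
C—E (2): add — endpoints in different components.
D—F (6): add — endpoints in different components.
A—G (7): add — endpoints in different components.
B—C (8): add — endpoints in different components.
E—I (9): skip — E and I already connected.
E—F (12): add — endpoints in different components.
MST edges: B—I, E—G, B—H, C—E, D—F, A—G, B—C, E—F; total weight 1+1+2+2+6+7+8+12 = 39.

39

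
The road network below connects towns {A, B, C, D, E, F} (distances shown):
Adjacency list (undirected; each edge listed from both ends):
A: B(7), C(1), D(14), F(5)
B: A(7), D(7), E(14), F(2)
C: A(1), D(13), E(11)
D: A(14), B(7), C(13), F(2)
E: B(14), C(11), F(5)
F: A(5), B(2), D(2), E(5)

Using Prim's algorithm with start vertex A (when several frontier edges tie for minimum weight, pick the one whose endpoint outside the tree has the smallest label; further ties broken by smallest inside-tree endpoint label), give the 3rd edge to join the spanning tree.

B-F

Prim's algorithm from A:
Step 1: cheapest edge leaving the tree is A-C (1); add C.
Step 2: cheapest edge leaving the tree is A-F (5); add F.
Step 3: cheapest edge leaving the tree is B-F (2); add B.
Step 4: cheapest edge leaving the tree is D-F (2); add D.
Step 5: cheapest edge leaving the tree is E-F (5); add E.
The 3rd edge added is B-F.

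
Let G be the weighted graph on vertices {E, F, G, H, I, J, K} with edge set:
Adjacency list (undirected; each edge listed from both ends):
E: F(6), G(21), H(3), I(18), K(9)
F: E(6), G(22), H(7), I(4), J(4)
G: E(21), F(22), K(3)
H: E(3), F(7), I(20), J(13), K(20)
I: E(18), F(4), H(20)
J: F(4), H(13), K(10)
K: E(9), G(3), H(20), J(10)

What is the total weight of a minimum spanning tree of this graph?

Prim's algorithm from K:
Step 1: frontier [G-K 3, E-K 9, J-K 10, H-K 20] → take G-K (3); add G.
Step 2: frontier [E-G 21, F-G 22, E-K 9, J-K 10, H-K 20] → take E-K (9); add E.
Step 3: frontier [E-H 3, E-F 6, E-I 18, F-G 22, J-K 10, H-K 20] → take E-H (3); add H.
Step 4: frontier [E-F 6, E-I 18, F-G 22, F-H 7, H-J 13, H-I 20, J-K 10] → take E-F (6); add F.
Step 5: frontier [E-I 18, F-I 4, F-J 4, H-J 13, H-I 20, J-K 10] → take F-I (4); add I.
Step 6: frontier [F-J 4, H-J 13, J-K 10] → take F-J (4); add J.
MST edges: G-K, E-K, E-H, E-F, F-I, F-J; total weight 3+9+3+6+4+4 = 29.

29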